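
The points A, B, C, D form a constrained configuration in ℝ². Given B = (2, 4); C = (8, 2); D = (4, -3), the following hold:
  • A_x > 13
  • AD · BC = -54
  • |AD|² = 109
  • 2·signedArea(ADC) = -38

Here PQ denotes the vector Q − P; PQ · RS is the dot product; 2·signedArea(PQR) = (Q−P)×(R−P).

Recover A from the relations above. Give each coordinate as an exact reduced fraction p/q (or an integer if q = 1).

1. A_x = 14  [2·signedArea(ADC) = -38 ∩ AD · BC = -54]
2. A_y = 0  [2·signedArea(ADC) = -38 ∩ AD · BC = -54]
   → A = (14, 0)

A = (14, 0)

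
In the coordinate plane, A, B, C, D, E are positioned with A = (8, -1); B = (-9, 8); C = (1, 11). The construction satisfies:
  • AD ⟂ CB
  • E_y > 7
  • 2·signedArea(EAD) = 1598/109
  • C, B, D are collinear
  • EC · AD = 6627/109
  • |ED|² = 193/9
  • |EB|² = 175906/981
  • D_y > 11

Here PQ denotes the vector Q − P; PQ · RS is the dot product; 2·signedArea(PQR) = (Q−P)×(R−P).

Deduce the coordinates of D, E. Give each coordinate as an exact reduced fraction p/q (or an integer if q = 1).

1. D_x = 449/109  [C, B, D are collinear ∩ AD ⟂ CB]
2. D_y = 1301/109  [C, B, D are collinear ∩ AD ⟂ CB]
   → D = (449/109, 1301/109)
3. E_x = 1430/327  [2·signedArea(EAD) = 1598/109 ∩ EC · AD = 6627/109]
4. E_y = 797/109  [2·signedArea(EAD) = 1598/109 ∩ EC · AD = 6627/109]
   → E = (1430/327, 797/109)

D = (449/109, 1301/109)
E = (1430/327, 797/109)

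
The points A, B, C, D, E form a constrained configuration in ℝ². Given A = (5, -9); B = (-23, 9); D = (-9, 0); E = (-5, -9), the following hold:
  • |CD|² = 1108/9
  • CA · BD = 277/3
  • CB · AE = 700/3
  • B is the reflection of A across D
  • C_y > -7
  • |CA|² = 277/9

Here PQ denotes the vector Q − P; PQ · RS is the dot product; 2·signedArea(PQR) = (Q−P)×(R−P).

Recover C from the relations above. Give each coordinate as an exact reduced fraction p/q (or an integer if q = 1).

1. C_x = 1/3  [CB · AE = 700/3 ∩ CA · BD = 277/3]
2. C_y = -6  [CB · AE = 700/3 ∩ CA · BD = 277/3]
   → C = (1/3, -6)

C = (1/3, -6)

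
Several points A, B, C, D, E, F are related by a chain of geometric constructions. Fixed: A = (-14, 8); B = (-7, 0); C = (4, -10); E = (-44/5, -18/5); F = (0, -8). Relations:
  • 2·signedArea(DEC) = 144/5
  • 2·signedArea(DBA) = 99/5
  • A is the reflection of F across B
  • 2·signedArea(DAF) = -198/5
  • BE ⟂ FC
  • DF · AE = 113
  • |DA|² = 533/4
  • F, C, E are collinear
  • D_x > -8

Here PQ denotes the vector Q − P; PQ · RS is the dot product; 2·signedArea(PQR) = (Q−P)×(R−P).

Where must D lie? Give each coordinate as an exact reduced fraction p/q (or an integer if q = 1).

1. D_x = -79/10  [2·signedArea(DAF) = -198/5 ∩ DF · AE = 113]
2. D_y = -9/5  [2·signedArea(DAF) = -198/5 ∩ DF · AE = 113]
   → D = (-79/10, -9/5)

D = (-79/10, -9/5)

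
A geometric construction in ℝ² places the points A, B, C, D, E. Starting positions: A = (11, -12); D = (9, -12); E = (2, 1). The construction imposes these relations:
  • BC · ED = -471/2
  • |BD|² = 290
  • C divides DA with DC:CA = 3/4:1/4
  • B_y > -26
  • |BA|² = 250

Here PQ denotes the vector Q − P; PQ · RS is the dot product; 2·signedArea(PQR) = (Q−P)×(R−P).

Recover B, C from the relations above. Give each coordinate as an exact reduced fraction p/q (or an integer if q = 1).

1. C_x = 21/2  [C divides DA with DC:CA = 3/4:1/4]
2. C_y = -12  [C divides DA with DC:CA = 3/4:1/4]
   → C = (21/2, -12)
3. B_x = 20  [line -7·x + 13·y + 465 = 0 ∩ |BD|² = 290]
4. B_y = -25  [line -7·x + 13·y + 465 = 0 ∩ |BD|² = 290]
   → B = (20, -25)

B = (20, -25)
C = (21/2, -12)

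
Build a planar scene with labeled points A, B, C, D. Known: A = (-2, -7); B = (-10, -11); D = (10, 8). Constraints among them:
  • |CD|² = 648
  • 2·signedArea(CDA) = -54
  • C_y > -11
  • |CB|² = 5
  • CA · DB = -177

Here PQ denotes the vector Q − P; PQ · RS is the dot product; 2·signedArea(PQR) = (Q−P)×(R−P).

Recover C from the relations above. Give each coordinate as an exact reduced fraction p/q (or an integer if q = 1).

1. C_x = -8  [CA · DB = -177 ∩ 2·signedArea(CDA) = -54]
2. C_y = -10  [CA · DB = -177 ∩ 2·signedArea(CDA) = -54]
   → C = (-8, -10)

C = (-8, -10)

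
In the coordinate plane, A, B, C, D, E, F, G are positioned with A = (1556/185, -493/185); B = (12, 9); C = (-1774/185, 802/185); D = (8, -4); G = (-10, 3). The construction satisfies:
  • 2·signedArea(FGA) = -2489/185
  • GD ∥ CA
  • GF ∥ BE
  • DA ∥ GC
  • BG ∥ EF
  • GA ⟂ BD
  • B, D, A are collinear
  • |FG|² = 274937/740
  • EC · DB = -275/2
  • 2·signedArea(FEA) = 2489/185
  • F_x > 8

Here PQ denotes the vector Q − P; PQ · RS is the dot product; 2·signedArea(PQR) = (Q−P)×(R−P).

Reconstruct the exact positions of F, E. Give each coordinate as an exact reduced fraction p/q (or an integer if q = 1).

1. F_x = 1518/185  [line 1048/185·x + 3406/185·y + 2751/185 = 0 ∩ |FG|² = 274937/740]
2. F_y = -1233/370  [line 1048/185·x + 3406/185·y + 2751/185 = 0 ∩ |FG|² = 274937/740]
   → F = (1518/185, -1233/370)
3. E_x = 5588/185  [BG ∥ EF ∩ GF ∥ BE]
4. E_y = 987/370  [BG ∥ EF ∩ GF ∥ BE]
   → E = (5588/185, 987/370)

E = (5588/185, 987/370)
F = (1518/185, -1233/370)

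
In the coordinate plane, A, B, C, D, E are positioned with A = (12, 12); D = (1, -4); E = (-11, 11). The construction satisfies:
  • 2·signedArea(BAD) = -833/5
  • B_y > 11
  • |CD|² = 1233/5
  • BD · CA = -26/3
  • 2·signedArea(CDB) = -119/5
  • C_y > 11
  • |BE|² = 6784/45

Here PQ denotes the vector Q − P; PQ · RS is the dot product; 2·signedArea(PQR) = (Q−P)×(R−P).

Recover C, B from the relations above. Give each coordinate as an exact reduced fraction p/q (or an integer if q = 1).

B = (19/15, 173/15)
C = (14/5, 58/5)

1. B_x = 19/15  [line 16·x + -11·y + 533/5 = 0 ∩ |BE|² = 6784/45]
2. B_y = 173/15  [line 16·x + -11·y + 533/5 = 0 ∩ |BE|² = 6784/45]
   → B = (19/15, 173/15)
3. C_x = 14/5  [2·signedArea(CDB) = -119/5 ∩ BD · CA = -26/3]
4. C_y = 58/5  [2·signedArea(CDB) = -119/5 ∩ BD · CA = -26/3]
   → C = (14/5, 58/5)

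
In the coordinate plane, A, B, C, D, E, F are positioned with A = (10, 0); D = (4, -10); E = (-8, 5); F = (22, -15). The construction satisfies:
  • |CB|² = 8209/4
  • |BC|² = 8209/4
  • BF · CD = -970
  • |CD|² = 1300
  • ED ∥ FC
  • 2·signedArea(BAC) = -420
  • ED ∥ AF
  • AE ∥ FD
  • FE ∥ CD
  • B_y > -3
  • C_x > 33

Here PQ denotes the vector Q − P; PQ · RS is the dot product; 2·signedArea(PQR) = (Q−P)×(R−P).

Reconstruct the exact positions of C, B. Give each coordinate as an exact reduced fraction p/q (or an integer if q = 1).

B = (-2, -5/2)
C = (34, -30)

1. C_x = 34  [FE ∥ CD ∩ ED ∥ FC]
2. C_y = -30  [FE ∥ CD ∩ ED ∥ FC]
   → C = (34, -30)
3. B_x = -2  [2·signedArea(BAC) = -420 ∩ BF · CD = -970]
4. B_y = -5/2  [2·signedArea(BAC) = -420 ∩ BF · CD = -970]
   → B = (-2, -5/2)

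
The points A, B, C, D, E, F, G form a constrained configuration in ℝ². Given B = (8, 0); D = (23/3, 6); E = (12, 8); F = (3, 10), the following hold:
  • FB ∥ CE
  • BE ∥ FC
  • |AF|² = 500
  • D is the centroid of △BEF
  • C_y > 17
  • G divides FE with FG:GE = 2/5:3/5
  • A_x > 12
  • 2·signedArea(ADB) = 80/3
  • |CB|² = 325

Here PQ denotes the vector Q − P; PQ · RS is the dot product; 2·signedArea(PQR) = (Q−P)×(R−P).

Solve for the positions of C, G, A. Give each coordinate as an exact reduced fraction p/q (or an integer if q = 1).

A = (13, -10)
C = (7, 18)
G = (33/5, 46/5)

1. C_x = 7  [FB ∥ CE ∩ BE ∥ FC]
2. C_y = 18  [FB ∥ CE ∩ BE ∥ FC]
   → C = (7, 18)
3. G_x = 33/5  [G divides FE with FG:GE = 2/5:3/5]
4. G_y = 46/5  [G divides FE with FG:GE = 2/5:3/5]
   → G = (33/5, 46/5)
5. A_x = 13  [line 6·x + 1/3·y + -224/3 = 0 ∩ |AF|² = 500]
6. A_y = -10  [line 6·x + 1/3·y + -224/3 = 0 ∩ |AF|² = 500]
   → A = (13, -10)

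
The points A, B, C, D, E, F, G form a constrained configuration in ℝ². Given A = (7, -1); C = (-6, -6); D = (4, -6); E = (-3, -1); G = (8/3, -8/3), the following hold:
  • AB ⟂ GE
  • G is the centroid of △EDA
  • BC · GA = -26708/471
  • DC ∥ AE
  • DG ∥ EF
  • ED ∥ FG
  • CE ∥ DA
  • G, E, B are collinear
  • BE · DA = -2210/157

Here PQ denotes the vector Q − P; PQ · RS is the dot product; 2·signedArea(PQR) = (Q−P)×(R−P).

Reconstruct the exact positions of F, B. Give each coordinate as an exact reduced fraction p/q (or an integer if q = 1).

B = (974/157, -582/157)
F = (-13/3, 7/3)

1. F_x = -13/3  [ED ∥ FG ∩ DG ∥ EF]
2. F_y = 7/3  [ED ∥ FG ∩ DG ∥ EF]
   → F = (-13/3, 7/3)
3. B_x = 974/157  [G, E, B are collinear ∩ AB ⟂ GE]
4. B_y = -582/157  [G, E, B are collinear ∩ AB ⟂ GE]
   → B = (974/157, -582/157)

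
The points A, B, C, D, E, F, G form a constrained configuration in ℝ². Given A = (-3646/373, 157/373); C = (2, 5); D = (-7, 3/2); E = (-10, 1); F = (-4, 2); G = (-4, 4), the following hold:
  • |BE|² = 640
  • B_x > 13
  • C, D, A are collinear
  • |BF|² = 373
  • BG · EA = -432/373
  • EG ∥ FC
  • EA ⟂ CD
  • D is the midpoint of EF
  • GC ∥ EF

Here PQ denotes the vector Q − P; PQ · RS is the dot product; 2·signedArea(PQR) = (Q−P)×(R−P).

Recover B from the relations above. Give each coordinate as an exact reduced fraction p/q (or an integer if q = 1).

B = (14, 9)

1. B_x = 14  [line -84/373·x + 216/373·y + -768/373 = 0 ∩ |BF|² = 373]
2. B_y = 9  [line -84/373·x + 216/373·y + -768/373 = 0 ∩ |BF|² = 373]
   → B = (14, 9)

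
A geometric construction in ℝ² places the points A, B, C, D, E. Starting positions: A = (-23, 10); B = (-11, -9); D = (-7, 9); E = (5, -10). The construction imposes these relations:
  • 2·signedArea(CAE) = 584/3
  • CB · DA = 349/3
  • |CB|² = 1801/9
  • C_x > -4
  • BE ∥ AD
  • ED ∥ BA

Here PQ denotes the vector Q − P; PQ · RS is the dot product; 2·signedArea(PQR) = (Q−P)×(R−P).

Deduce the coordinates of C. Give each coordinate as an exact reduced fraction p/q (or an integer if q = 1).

1. C_x = -3  [2·signedArea(CAE) = 584/3 ∩ CB · DA = 349/3]
2. C_y = 8/3  [2·signedArea(CAE) = 584/3 ∩ CB · DA = 349/3]
   → C = (-3, 8/3)

C = (-3, 8/3)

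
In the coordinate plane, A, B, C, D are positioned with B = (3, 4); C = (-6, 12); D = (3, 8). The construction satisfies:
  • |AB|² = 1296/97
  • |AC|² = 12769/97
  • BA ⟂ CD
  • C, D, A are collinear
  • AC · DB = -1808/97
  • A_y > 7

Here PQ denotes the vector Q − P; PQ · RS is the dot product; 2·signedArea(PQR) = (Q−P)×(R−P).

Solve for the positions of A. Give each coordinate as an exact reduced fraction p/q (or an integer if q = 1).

1. A_x = 435/97  [C, D, A are collinear ∩ BA ⟂ CD]
2. A_y = 712/97  [C, D, A are collinear ∩ BA ⟂ CD]
   → A = (435/97, 712/97)

A = (435/97, 712/97)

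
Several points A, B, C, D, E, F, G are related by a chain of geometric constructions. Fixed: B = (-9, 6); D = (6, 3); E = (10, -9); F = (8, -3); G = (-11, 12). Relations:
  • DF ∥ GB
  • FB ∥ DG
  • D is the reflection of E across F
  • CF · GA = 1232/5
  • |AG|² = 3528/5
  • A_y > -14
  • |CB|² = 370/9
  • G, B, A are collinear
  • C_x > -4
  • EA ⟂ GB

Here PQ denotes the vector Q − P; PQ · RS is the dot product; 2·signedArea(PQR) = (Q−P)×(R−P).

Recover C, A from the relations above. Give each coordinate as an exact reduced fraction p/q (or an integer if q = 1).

1. A_x = -13/5  [G, B, A are collinear ∩ EA ⟂ GB]
2. A_y = -66/5  [G, B, A are collinear ∩ EA ⟂ GB]
   → A = (-13/5, -66/5)
3. C_x = -10/3  [line -42/5·x + 126/5·y + -518/5 = 0 ∩ |CB|² = 370/9]
4. C_y = 3  [line -42/5·x + 126/5·y + -518/5 = 0 ∩ |CB|² = 370/9]
   → C = (-10/3, 3)

A = (-13/5, -66/5)
C = (-10/3, 3)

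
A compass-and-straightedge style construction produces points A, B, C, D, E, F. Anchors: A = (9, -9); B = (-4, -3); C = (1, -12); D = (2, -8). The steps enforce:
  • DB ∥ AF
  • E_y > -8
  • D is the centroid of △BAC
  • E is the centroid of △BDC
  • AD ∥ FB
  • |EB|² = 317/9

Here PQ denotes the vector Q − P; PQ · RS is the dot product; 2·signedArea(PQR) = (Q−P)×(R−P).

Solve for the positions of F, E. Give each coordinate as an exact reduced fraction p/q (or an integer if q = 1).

E = (-1/3, -23/3)
F = (3, -4)

1. F_x = 3  [AD ∥ FB ∩ DB ∥ AF]
2. F_y = -4  [AD ∥ FB ∩ DB ∥ AF]
   → F = (3, -4)
3. E_x = -1/3  [E is the centroid of △BDC]
4. E_y = -23/3  [E is the centroid of △BDC]
   → E = (-1/3, -23/3)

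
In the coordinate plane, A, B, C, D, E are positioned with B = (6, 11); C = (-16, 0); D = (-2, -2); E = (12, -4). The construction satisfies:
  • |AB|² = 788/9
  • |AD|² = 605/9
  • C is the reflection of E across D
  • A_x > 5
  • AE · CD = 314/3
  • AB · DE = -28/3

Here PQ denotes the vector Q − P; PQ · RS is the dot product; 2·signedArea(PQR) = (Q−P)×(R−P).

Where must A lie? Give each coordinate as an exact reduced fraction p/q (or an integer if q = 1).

A = (16/3, 5/3)

1. A_x = 16/3  [line -14·x + 2·y + 214/3 = 0 ∩ |AD|² = 605/9]
2. A_y = 5/3  [line -14·x + 2·y + 214/3 = 0 ∩ |AD|² = 605/9]
   → A = (16/3, 5/3)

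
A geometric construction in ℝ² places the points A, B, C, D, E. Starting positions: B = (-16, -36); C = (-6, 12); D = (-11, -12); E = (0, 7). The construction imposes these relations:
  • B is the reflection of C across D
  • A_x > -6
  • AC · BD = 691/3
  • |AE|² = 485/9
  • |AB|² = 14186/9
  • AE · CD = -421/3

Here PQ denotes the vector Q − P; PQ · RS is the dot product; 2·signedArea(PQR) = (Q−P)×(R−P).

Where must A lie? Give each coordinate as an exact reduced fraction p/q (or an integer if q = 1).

1. A_x = -17/3  [line 5·x + 24·y + -83/3 = 0 ∩ |AB|² = 14186/9]
2. A_y = 7/3  [line 5·x + 24·y + -83/3 = 0 ∩ |AB|² = 14186/9]
   → A = (-17/3, 7/3)

A = (-17/3, 7/3)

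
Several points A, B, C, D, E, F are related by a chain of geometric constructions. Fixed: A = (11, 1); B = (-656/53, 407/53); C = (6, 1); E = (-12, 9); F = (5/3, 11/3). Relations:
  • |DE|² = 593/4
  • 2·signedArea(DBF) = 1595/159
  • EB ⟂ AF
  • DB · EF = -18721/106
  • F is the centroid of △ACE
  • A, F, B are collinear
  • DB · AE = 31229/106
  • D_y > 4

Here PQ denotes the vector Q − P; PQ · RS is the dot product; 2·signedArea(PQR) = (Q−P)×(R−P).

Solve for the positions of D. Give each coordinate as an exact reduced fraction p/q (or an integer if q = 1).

1. D_x = -1/2  [DB · AE = 31229/106 ∩ 2·signedArea(DBF) = 1595/159]
2. D_y = 5  [DB · AE = 31229/106 ∩ 2·signedArea(DBF) = 1595/159]
   → D = (-1/2, 5)

D = (-1/2, 5)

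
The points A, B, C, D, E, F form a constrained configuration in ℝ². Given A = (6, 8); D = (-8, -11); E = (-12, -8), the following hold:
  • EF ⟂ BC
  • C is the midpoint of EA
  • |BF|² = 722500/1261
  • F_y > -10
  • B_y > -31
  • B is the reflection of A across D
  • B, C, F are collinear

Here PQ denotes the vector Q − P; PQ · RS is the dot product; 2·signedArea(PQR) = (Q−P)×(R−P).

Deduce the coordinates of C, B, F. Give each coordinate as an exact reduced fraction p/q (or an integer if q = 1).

1. C_x = -3  [C is the midpoint of EA]
2. C_y = 0  [C is the midpoint of EA]
   → C = (-3, 0)
3. B_x = -22  [B is the reflection of A across D]
4. B_y = -30  [B is the reflection of A across D]
   → B = (-22, -30)
5. F_x = -11592/1261  [B, C, F are collinear ∩ EF ⟂ BC]
6. F_y = -12330/1261  [B, C, F are collinear ∩ EF ⟂ BC]
   → F = (-11592/1261, -12330/1261)

B = (-22, -30)
C = (-3, 0)
F = (-11592/1261, -12330/1261)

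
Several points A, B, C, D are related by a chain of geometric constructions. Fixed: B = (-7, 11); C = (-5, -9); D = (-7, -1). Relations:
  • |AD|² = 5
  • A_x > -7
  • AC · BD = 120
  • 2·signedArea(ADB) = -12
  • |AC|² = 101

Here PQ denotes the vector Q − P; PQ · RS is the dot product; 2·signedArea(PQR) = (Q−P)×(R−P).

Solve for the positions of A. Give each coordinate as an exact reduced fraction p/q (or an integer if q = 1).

A = (-6, 1)

1. A_x = -6  [2·signedArea(ADB) = -12 ∩ AC · BD = 120]
2. A_y = 1  [2·signedArea(ADB) = -12 ∩ AC · BD = 120]
   → A = (-6, 1)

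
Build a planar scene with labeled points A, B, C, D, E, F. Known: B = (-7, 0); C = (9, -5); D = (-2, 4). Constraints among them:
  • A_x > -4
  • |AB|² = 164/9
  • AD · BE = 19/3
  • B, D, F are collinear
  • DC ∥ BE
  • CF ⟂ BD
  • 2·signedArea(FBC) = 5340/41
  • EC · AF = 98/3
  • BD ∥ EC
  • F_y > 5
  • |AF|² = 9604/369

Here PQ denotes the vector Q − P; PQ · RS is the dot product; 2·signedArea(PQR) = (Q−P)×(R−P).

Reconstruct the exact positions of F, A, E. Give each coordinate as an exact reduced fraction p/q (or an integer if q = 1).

1. F_x = 13/41  [B, D, F are collinear ∩ CF ⟂ BD]
2. F_y = 240/41  [B, D, F are collinear ∩ CF ⟂ BD]
   → F = (13/41, 240/41)
3. E_x = 4  [BD ∥ EC ∩ DC ∥ BE]
4. E_y = -9  [BD ∥ EC ∩ DC ∥ BE]
   → E = (4, -9)
5. A_x = -11/3  [AD · BE = 19/3 ∩ EC · AF = 98/3]
6. A_y = 8/3  [AD · BE = 19/3 ∩ EC · AF = 98/3]
   → A = (-11/3, 8/3)

A = (-11/3, 8/3)
E = (4, -9)
F = (13/41, 240/41)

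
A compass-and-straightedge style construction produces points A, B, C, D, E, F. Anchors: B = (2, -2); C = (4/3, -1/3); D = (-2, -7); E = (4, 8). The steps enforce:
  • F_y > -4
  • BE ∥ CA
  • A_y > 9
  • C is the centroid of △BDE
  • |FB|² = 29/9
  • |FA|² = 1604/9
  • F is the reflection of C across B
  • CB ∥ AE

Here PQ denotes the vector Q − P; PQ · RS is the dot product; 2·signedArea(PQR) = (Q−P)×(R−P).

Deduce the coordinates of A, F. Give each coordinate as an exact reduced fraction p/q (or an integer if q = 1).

1. A_x = 10/3  [CB ∥ AE ∩ BE ∥ CA]
2. A_y = 29/3  [CB ∥ AE ∩ BE ∥ CA]
   → A = (10/3, 29/3)
3. F_x = 8/3  [F is the reflection of C across B]
4. F_y = -11/3  [F is the reflection of C across B]
   → F = (8/3, -11/3)

A = (10/3, 29/3)
F = (8/3, -11/3)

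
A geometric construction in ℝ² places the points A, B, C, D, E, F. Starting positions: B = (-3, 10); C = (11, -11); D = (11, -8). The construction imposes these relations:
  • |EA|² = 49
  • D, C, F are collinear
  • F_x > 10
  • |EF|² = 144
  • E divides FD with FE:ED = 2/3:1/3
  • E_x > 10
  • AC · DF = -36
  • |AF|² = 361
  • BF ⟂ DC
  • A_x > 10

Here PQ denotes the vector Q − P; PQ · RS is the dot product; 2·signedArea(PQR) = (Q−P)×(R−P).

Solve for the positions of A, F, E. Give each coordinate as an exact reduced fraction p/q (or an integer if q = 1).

A = (11, -9)
E = (11, -2)
F = (11, 10)

1. F_x = 11  [D, C, F are collinear ∩ BF ⟂ DC]
2. F_y = 10  [D, C, F are collinear ∩ BF ⟂ DC]
   → F = (11, 10)
3. E_x = 11  [E divides FD with FE:ED = 2/3:1/3]
4. E_y = -2  [E divides FD with FE:ED = 2/3:1/3]
   → E = (11, -2)
5. A_y = -9  [AC · DF = -36]
6. A_x = 11  [|AF|² = 361]
   → A = (11, -9)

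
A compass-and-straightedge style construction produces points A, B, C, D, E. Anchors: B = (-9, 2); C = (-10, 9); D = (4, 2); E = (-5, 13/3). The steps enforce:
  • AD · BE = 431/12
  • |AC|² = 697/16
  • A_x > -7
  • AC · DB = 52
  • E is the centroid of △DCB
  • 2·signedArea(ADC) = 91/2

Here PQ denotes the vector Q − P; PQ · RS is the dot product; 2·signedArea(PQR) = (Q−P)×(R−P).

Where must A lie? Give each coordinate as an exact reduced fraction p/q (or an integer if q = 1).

1. A_x = -6  [AC · DB = 52 ∩ AD · BE = 431/12]
2. A_y = 15/4  [AC · DB = 52 ∩ AD · BE = 431/12]
   → A = (-6, 15/4)

A = (-6, 15/4)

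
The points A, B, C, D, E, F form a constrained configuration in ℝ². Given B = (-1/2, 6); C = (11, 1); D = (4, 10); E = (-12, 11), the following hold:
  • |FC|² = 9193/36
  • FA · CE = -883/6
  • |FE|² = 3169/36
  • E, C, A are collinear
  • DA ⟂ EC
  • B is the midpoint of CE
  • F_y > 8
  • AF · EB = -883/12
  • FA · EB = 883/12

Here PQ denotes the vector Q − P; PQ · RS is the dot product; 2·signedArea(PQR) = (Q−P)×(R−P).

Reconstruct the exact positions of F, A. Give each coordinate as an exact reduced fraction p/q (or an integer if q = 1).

1. A_x = 1146/629  [E, C, A are collinear ∩ DA ⟂ EC]
2. A_y = 3139/629  [E, C, A are collinear ∩ DA ⟂ EC]
   → A = (1146/629, 3139/629)
3. F_x = -17/6  [line 23·x + -10·y + 931/6 = 0 ∩ |FE|² = 3169/36]
4. F_y = 9  [line 23·x + -10·y + 931/6 = 0 ∩ |FE|² = 3169/36]
   → F = (-17/6, 9)

A = (1146/629, 3139/629)
F = (-17/6, 9)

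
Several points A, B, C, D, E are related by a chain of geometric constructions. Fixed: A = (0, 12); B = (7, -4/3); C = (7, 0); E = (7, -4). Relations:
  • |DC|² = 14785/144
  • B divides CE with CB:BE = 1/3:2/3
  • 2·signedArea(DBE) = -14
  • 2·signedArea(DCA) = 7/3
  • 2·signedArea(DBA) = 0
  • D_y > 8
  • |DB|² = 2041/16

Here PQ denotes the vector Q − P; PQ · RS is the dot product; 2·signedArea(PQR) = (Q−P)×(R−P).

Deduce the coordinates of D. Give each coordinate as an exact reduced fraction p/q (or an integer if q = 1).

D = (7/4, 26/3)

1. D_x = 7/4  [2·signedArea(DBA) = 0 ∩ 2·signedArea(DCA) = 7/3]
2. D_y = 26/3  [2·signedArea(DBA) = 0 ∩ 2·signedArea(DCA) = 7/3]
   → D = (7/4, 26/3)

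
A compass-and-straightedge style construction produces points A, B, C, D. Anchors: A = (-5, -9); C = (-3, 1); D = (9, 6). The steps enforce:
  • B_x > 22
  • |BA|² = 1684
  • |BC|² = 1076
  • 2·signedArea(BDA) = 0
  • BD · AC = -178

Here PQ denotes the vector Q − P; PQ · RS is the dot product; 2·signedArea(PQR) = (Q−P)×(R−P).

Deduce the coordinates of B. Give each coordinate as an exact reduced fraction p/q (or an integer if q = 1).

B = (23, 21)

1. B_x = 23  [2·signedArea(BDA) = 0 ∩ BD · AC = -178]
2. B_y = 21  [2·signedArea(BDA) = 0 ∩ BD · AC = -178]
   → B = (23, 21)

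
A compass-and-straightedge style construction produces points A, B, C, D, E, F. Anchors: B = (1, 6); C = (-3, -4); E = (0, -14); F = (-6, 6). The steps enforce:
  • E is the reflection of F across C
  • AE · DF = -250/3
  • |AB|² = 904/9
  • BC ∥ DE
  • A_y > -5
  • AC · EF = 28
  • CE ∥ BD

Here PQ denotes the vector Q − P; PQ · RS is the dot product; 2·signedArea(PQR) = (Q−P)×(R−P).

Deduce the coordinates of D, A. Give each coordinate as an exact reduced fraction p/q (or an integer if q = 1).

A = (5/3, -4)
D = (4, -4)

1. D_x = 4  [BC ∥ DE ∩ CE ∥ BD]
2. D_y = -4  [BC ∥ DE ∩ CE ∥ BD]
   → D = (4, -4)
3. A_x = 5/3  [AC · EF = 28 ∩ AE · DF = -250/3]
4. A_y = -4  [AC · EF = 28 ∩ AE · DF = -250/3]
   → A = (5/3, -4)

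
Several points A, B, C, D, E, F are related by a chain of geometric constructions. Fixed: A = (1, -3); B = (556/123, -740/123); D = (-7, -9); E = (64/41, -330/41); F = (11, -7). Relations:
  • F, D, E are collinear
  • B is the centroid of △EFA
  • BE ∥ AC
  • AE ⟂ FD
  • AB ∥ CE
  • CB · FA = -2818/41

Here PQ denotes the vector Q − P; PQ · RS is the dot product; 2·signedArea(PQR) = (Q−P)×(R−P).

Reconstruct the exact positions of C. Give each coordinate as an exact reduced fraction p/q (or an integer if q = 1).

1. C_x = -241/123  [AB ∥ CE ∩ BE ∥ AC]
2. C_y = -619/123  [AB ∥ CE ∩ BE ∥ AC]
   → C = (-241/123, -619/123)

C = (-241/123, -619/123)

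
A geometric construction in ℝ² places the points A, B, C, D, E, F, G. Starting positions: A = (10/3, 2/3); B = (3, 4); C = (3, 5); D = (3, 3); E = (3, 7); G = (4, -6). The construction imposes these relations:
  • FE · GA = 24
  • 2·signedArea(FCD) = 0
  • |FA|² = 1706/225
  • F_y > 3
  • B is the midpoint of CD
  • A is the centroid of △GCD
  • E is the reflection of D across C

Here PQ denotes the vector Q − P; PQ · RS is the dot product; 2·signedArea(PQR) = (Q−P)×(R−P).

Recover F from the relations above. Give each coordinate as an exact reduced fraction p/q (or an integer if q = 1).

F = (3, 17/5)

1. F_x = 3  [2·signedArea(FCD) = 0 ∩ FE · GA = 24]
2. F_y = 17/5  [2·signedArea(FCD) = 0 ∩ FE · GA = 24]
   → F = (3, 17/5)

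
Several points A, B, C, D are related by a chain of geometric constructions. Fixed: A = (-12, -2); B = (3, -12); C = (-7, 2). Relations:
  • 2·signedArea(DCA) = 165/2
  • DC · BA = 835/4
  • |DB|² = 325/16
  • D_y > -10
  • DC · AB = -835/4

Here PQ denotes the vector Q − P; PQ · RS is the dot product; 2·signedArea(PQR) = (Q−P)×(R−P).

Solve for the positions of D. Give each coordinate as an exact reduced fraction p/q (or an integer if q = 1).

1. D_x = -3/4  [DC · BA = 835/4 ∩ 2·signedArea(DCA) = 165/2]
2. D_y = -19/2  [DC · BA = 835/4 ∩ 2·signedArea(DCA) = 165/2]
   → D = (-3/4, -19/2)

D = (-3/4, -19/2)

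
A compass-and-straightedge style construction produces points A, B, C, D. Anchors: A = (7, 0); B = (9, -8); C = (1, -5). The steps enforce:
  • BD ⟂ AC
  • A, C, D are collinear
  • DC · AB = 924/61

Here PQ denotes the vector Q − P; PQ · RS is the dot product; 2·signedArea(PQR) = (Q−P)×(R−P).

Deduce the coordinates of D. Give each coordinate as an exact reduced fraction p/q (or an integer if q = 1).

D = (259/61, -140/61)

1. D_x = 259/61  [A, C, D are collinear ∩ BD ⟂ AC]
2. D_y = -140/61  [A, C, D are collinear ∩ BD ⟂ AC]
   → D = (259/61, -140/61)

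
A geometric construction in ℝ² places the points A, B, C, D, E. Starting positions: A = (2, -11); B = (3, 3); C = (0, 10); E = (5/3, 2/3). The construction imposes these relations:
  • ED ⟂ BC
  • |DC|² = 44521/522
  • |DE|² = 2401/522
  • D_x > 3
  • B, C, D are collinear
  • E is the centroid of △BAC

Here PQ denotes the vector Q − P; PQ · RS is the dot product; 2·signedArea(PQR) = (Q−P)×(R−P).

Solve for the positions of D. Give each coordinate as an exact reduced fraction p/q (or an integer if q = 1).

1. D_x = 211/58  [B, C, D are collinear ∩ ED ⟂ BC]
2. D_y = 263/174  [B, C, D are collinear ∩ ED ⟂ BC]
   → D = (211/58, 263/174)

D = (211/58, 263/174)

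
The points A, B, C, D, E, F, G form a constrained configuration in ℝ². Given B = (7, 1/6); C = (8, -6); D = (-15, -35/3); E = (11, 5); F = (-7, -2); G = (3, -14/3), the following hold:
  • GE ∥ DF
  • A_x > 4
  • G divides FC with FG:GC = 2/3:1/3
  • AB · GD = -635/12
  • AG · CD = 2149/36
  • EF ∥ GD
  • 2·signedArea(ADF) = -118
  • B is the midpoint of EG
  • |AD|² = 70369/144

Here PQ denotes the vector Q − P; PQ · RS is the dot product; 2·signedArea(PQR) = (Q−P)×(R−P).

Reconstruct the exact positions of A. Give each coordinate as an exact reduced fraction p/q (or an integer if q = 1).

A = (5, -9/4)

1. A_x = 5  [AB · GD = -635/12 ∩ AG · CD = 2149/36]
2. A_y = -9/4  [AB · GD = -635/12 ∩ AG · CD = 2149/36]
   → A = (5, -9/4)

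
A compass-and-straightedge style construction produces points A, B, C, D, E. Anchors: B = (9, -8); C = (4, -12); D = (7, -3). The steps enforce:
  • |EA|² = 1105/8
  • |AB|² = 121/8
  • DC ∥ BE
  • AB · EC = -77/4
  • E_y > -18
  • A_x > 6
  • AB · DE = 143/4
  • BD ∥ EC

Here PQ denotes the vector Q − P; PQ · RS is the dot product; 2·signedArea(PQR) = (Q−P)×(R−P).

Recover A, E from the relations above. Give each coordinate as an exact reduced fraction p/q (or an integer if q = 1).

A = (25/4, -21/4)
E = (6, -17)

1. E_x = 6  [BD ∥ EC ∩ DC ∥ BE]
2. E_y = -17  [BD ∥ EC ∩ DC ∥ BE]
   → E = (6, -17)
3. A_x = 25/4  [AB · EC = -77/4 ∩ AB · DE = 143/4]
4. A_y = -21/4  [AB · EC = -77/4 ∩ AB · DE = 143/4]
   → A = (25/4, -21/4)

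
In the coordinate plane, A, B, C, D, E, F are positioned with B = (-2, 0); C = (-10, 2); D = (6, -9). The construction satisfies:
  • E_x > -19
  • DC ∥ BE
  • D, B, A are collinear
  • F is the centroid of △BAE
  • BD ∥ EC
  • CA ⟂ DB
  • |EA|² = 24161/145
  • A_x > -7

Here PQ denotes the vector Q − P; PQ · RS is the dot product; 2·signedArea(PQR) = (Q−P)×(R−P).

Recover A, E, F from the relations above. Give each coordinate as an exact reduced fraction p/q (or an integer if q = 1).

1. A_x = -946/145  [D, B, A are collinear ∩ CA ⟂ DB]
2. A_y = 738/145  [D, B, A are collinear ∩ CA ⟂ DB]
   → A = (-946/145, 738/145)
3. E_x = -18  [BD ∥ EC ∩ DC ∥ BE]
4. E_y = 11  [BD ∥ EC ∩ DC ∥ BE]
   → E = (-18, 11)
5. F_x = -1282/145  [F is the centroid of △BAE]
6. F_y = 2333/435  [F is the centroid of △BAE]
   → F = (-1282/145, 2333/435)

A = (-946/145, 738/145)
E = (-18, 11)
F = (-1282/145, 2333/435)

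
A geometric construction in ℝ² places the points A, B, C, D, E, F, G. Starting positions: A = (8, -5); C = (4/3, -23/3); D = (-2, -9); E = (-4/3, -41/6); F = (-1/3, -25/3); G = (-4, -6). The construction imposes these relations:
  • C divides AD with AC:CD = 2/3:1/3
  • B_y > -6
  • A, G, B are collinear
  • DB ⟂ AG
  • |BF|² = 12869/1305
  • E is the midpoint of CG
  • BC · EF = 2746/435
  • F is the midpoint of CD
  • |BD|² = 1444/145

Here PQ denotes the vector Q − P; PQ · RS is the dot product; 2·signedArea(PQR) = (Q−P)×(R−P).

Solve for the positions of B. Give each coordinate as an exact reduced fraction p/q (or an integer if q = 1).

1. B_x = -328/145  [A, G, B are collinear ∩ DB ⟂ AG]
2. B_y = -849/145  [A, G, B are collinear ∩ DB ⟂ AG]
   → B = (-328/145, -849/145)

B = (-328/145, -849/145)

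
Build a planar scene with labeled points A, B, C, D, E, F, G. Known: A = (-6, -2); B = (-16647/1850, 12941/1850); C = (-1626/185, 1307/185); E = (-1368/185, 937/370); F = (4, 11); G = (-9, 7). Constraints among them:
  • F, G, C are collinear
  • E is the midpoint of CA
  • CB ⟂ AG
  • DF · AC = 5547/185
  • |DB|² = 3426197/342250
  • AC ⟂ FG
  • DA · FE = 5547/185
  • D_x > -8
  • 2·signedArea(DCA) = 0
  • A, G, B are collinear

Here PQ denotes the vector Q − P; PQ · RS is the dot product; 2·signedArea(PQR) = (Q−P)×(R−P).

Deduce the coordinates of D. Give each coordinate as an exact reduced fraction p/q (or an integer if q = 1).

D = (-1454/185, 748/185)

1. D_x = -1454/185  [2·signedArea(DCA) = 0 ∩ DF · AC = 5547/185]
2. D_y = 748/185  [2·signedArea(DCA) = 0 ∩ DF · AC = 5547/185]
   → D = (-1454/185, 748/185)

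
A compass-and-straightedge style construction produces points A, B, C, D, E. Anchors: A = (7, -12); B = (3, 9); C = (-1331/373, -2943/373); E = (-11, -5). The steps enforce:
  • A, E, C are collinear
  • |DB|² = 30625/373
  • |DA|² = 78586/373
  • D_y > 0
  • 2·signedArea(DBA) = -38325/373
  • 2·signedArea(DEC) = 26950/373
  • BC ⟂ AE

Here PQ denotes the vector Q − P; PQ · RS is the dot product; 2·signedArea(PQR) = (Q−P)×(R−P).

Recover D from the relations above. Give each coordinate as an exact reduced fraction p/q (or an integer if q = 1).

D = (-106/373, 207/373)

1. D_x = -106/373  [2·signedArea(DEC) = 26950/373 ∩ 2·signedArea(DBA) = -38325/373]
2. D_y = 207/373  [2·signedArea(DEC) = 26950/373 ∩ 2·signedArea(DBA) = -38325/373]
   → D = (-106/373, 207/373)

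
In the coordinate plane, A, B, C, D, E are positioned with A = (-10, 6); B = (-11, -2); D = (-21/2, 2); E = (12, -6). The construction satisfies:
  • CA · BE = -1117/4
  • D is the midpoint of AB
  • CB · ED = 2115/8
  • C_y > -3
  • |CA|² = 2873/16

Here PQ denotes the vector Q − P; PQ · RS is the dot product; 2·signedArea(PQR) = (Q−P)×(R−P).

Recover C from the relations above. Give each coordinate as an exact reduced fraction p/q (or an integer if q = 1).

C = (3/4, -2)

1. C_x = 3/4  [CB · ED = 2115/8 ∩ CA · BE = -1117/4]
2. C_y = -2  [CB · ED = 2115/8 ∩ CA · BE = -1117/4]
   → C = (3/4, -2)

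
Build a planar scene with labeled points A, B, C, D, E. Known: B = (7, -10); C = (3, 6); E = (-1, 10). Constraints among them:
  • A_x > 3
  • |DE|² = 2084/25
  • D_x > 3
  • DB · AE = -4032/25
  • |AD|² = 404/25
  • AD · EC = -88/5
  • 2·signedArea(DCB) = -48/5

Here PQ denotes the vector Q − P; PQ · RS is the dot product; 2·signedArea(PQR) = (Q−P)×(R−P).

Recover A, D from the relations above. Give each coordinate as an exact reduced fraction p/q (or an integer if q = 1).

1. D_x = 17/5  [line 16·x + 4·y + -312/5 = 0 ∩ |DE|² = 2084/25]
2. D_y = 2  [line 16·x + 4·y + -312/5 = 0 ∩ |DE|² = 2084/25]
   → D = (17/5, 2)
3. A_x = 19/5  [AD · EC = -88/5 ∩ DB · AE = -4032/25]
4. A_y = -2  [AD · EC = -88/5 ∩ DB · AE = -4032/25]
   → A = (19/5, -2)

A = (19/5, -2)
D = (17/5, 2)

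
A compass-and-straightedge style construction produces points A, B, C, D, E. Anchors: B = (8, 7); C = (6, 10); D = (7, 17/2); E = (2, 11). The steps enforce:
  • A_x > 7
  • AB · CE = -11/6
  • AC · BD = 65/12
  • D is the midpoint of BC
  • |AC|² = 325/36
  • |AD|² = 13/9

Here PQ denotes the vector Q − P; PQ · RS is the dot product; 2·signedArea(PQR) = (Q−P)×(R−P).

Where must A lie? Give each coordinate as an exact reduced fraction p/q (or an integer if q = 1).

1. A_x = 23/3  [AC · BD = 65/12 ∩ AB · CE = -11/6]
2. A_y = 15/2  [AC · BD = 65/12 ∩ AB · CE = -11/6]
   → A = (23/3, 15/2)

A = (23/3, 15/2)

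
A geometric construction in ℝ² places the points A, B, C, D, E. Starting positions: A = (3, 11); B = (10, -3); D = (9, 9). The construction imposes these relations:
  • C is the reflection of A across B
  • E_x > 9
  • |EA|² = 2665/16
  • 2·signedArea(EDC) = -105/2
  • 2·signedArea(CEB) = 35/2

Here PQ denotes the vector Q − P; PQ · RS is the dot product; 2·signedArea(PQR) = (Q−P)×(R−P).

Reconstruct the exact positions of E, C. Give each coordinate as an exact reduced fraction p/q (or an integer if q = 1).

C = (17, -17)
E = (39/4, 0)

1. C_x = 17  [C is the reflection of A across B]
2. C_y = -17  [C is the reflection of A across B]
   → C = (17, -17)
3. E_x = 39/4  [2·signedArea(EDC) = -105/2 ∩ 2·signedArea(CEB) = 35/2]
4. E_y = 0  [2·signedArea(EDC) = -105/2 ∩ 2·signedArea(CEB) = 35/2]
   → E = (39/4, 0)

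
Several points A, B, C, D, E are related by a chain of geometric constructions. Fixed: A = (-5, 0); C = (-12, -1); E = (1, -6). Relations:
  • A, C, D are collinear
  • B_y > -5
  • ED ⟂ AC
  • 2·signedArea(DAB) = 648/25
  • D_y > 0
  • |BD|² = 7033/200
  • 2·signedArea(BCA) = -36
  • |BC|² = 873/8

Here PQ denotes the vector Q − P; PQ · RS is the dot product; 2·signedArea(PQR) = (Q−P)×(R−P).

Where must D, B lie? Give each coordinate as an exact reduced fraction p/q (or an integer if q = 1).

1. D_x = 1/25  [A, C, D are collinear ∩ ED ⟂ AC]
2. D_y = 18/25  [A, C, D are collinear ∩ ED ⟂ AC]
   → D = (1/25, 18/25)
3. B_x = -9/4  [line -1·x + 7·y + 31 = 0 ∩ |BC|² = 873/8]
4. B_y = -19/4  [line -1·x + 7·y + 31 = 0 ∩ |BC|² = 873/8]
   → B = (-9/4, -19/4)

B = (-9/4, -19/4)
D = (1/25, 18/25)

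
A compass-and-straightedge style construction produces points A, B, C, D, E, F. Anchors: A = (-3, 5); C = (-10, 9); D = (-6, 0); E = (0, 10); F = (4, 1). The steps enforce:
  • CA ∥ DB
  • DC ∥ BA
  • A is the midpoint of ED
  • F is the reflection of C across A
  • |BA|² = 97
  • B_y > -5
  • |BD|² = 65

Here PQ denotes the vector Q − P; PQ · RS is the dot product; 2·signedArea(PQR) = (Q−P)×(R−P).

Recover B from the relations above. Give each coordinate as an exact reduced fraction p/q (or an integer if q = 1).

B = (1, -4)

1. B_x = 1  [DC ∥ BA ∩ CA ∥ DB]
2. B_y = -4  [DC ∥ BA ∩ CA ∥ DB]
   → B = (1, -4)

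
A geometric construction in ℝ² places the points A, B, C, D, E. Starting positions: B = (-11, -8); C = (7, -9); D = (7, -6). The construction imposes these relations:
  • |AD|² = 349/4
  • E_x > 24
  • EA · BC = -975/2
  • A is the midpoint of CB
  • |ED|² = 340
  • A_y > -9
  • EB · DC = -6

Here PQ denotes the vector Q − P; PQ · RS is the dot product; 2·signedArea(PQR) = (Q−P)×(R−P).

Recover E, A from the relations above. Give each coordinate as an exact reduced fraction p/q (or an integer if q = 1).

A = (-2, -17/2)
E = (25, -10)

1. E_y = -10  [EB · DC = -6]
2. E_x = 25  [|ED|² = 340]
   → E = (25, -10)
3. A_x = -2  [A is the midpoint of CB]
4. A_y = -17/2  [A is the midpoint of CB]
   → A = (-2, -17/2)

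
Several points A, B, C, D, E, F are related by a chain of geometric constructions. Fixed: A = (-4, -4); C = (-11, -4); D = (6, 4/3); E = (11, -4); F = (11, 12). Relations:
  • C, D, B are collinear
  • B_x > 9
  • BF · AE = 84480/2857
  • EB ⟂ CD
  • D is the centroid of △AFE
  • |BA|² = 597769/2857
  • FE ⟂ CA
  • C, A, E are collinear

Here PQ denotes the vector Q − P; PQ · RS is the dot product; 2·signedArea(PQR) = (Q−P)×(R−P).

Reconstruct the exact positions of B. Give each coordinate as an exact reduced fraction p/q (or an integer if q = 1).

1. B_x = 25795/2857  [C, D, B are collinear ∩ EB ⟂ CD]
2. B_y = 6524/2857  [C, D, B are collinear ∩ EB ⟂ CD]
   → B = (25795/2857, 6524/2857)

B = (25795/2857, 6524/2857)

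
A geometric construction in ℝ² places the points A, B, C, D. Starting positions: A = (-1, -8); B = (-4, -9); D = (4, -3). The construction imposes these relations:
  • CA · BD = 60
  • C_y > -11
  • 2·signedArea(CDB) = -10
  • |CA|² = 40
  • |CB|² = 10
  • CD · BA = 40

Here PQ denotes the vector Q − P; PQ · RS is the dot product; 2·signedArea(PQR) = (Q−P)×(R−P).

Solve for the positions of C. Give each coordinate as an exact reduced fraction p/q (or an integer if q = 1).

C = (-7, -10)

1. C_x = -7  [CD · BA = 40 ∩ CA · BD = 60]
2. C_y = -10  [CD · BA = 40 ∩ CA · BD = 60]
   → C = (-7, -10)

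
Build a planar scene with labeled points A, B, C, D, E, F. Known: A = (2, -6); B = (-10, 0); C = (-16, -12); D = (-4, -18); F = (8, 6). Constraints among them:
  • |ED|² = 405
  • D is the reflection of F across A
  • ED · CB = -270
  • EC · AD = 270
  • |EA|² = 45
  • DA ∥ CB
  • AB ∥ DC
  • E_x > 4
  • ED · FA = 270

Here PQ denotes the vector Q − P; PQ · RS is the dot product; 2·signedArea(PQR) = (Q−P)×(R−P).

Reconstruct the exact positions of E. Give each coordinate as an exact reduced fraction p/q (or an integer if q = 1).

1. E_x = 5  [line -6·x + -12·y + 30 = 0 ∩ |ED|² = 405]
2. E_y = 0  [line -6·x + -12·y + 30 = 0 ∩ |ED|² = 405]
   → E = (5, 0)

E = (5, 0)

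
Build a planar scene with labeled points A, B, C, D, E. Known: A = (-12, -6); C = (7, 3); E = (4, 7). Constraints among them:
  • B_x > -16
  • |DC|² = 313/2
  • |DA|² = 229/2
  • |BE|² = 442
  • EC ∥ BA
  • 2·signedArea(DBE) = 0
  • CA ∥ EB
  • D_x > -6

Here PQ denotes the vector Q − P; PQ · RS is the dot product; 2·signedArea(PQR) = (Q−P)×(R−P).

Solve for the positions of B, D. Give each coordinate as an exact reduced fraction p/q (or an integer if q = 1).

B = (-15, -2)
D = (-11/2, 5/2)

1. B_x = -15  [EC ∥ BA ∩ CA ∥ EB]
2. B_y = -2  [EC ∥ BA ∩ CA ∥ EB]
   → B = (-15, -2)
3. D_x = -11/2  [line -9·x + 19·y + -97 = 0 ∩ |DA|² = 229/2]
4. D_y = 5/2  [line -9·x + 19·y + -97 = 0 ∩ |DA|² = 229/2]
   → D = (-11/2, 5/2)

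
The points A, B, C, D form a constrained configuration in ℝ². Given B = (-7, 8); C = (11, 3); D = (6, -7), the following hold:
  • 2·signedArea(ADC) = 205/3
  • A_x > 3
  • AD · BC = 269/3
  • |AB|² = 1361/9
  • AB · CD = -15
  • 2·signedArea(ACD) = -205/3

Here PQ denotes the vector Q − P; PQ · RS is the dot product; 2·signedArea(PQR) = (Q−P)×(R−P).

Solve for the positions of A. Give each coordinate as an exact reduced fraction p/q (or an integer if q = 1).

A = (10/3, 4/3)

1. A_x = 10/3  [AD · BC = 269/3 ∩ 2·signedArea(ADC) = 205/3]
2. A_y = 4/3  [AD · BC = 269/3 ∩ 2·signedArea(ADC) = 205/3]
   → A = (10/3, 4/3)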